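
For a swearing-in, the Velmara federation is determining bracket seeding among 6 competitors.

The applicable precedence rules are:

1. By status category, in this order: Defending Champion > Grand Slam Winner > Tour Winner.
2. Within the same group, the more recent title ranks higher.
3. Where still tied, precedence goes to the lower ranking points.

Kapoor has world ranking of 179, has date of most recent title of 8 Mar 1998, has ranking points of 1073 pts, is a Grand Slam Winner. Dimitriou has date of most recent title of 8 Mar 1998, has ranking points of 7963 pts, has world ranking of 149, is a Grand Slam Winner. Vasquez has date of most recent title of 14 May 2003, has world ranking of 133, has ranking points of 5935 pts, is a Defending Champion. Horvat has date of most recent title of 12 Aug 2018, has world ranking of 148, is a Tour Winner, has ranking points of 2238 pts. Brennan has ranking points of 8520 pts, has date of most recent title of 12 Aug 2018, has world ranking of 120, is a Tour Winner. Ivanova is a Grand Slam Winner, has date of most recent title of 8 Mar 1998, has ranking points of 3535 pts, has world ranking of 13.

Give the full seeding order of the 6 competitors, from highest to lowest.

By status category: Vasquez (Defending Champion); then Kapoor, Ivanova and Dimitriou (Grand Slam Winner); then Horvat and Brennan (Tour Winner).
Kapoor, Ivanova and Dimitriou all have date of most recent title 8 Mar 1998, so the next rule applies.
Among Kapoor, Ivanova and Dimitriou, by ranking points (lower first): Kapoor (1073 pts) before Ivanova (3535 pts) before Dimitriou (7963 pts).
Horvat and Brennan both have date of most recent title 12 Aug 2018, so the next rule applies.
Among Horvat and Brennan, by ranking points (lower first): Horvat (2238 pts) before Brennan (8520 pts).
Full order: Vasquez, Kapoor, Ivanova, Dimitriou, Horvat, Brennan.

Vasquez, Kapoor, Ivanova, Dimitriou, Horvat, Brennan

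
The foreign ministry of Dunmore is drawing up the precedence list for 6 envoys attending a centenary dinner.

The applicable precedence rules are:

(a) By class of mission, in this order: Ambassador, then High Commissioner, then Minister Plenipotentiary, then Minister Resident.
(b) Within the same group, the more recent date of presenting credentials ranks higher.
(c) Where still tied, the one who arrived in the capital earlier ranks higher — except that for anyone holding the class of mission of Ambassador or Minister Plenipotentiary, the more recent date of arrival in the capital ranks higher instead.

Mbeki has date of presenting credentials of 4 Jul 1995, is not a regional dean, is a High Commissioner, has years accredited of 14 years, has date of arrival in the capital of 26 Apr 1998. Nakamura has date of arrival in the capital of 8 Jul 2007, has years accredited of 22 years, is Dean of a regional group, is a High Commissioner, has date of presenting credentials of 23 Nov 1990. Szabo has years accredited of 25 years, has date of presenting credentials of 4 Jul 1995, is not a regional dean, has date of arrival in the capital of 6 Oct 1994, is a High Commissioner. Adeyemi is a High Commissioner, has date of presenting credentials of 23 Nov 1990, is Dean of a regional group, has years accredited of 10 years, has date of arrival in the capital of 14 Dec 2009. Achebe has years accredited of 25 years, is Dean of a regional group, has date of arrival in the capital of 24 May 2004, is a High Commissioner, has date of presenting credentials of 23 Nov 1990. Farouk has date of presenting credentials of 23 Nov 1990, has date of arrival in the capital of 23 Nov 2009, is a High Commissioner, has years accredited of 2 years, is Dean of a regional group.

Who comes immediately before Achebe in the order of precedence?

Mbeki

By class of mission: Szabo, Mbeki, Achebe, Nakamura, Farouk and Adeyemi (High Commissioner).
Among Szabo, Mbeki, Achebe, Nakamura, Farouk and Adeyemi, by date of presenting credentials (later first): Szabo and Mbeki (4 Jul 1995) before Achebe, Nakamura, Farouk and Adeyemi (23 Nov 1990).
Among Szabo and Mbeki, by date of arrival in the capital (earlier first): Szabo (6 Oct 1994) before Mbeki (26 Apr 1998).
Among Achebe, Nakamura, Farouk and Adeyemi, by date of arrival in the capital (earlier first): Achebe (24 May 2004) before Nakamura (8 Jul 2007) before Farouk (23 Nov 2009) before Adeyemi (14 Dec 2009).
Order: Szabo, Mbeki, Achebe, Nakamura, Farouk, Adeyemi.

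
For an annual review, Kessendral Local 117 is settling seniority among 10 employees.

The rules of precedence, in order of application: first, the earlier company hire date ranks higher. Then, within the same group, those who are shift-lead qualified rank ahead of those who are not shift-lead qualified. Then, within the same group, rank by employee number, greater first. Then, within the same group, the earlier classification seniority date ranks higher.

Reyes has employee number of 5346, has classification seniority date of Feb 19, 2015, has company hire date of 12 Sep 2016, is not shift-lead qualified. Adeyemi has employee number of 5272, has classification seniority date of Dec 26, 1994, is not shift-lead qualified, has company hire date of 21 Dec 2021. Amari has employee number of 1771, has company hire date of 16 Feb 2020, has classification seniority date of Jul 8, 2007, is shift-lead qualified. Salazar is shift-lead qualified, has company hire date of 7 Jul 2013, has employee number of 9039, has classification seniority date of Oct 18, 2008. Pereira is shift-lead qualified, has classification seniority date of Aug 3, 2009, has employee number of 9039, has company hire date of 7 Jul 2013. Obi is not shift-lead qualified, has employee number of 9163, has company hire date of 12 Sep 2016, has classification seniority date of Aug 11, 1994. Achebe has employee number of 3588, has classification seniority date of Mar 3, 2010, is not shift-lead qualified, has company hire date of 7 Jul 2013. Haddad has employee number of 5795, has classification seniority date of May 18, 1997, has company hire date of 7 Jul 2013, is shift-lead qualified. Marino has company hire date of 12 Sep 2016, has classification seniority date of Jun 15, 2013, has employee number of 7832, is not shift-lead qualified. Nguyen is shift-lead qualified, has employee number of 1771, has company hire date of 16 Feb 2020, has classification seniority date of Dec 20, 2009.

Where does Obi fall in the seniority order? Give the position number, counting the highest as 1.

5

By company hire date (earlier first): Salazar, Pereira, Haddad and Achebe (each 7 Jul 2013); then Obi, Marino and Reyes (each 12 Sep 2016); then Amari and Nguyen (both 16 Feb 2020); then Adeyemi (21 Dec 2021).
Among Salazar, Pereira, Haddad and Achebe, shift-lead qualified before not shift-lead qualified: Salazar, Pereira and Haddad (shift-lead qualified) before Achebe (not shift-lead qualified).
Among Salazar, Pereira and Haddad, by employee number (higher first): Salazar and Pereira (9039) before Haddad (5795).
Among Salazar and Pereira, by classification seniority date (earlier first): Salazar (Oct 18, 2008) before Pereira (Aug 3, 2009).
Obi, Marino and Reyes are each not shift-lead qualified, so the next rule applies.
Among Obi, Marino and Reyes, by employee number (higher first): Obi (9163) before Marino (7832) before Reyes (5346).
Amari and Nguyen are each shift-lead qualified, so the next rule applies.
Amari and Nguyen both have employee number 1771, so the next rule applies.
Among Amari and Nguyen, by classification seniority date (earlier first): Amari (Jul 8, 2007) before Nguyen (Dec 20, 2009).
Order: Salazar, Pereira, Haddad, Achebe, Obi, Marino, Reyes, Amari, Nguyen, Adeyemi. So position 5.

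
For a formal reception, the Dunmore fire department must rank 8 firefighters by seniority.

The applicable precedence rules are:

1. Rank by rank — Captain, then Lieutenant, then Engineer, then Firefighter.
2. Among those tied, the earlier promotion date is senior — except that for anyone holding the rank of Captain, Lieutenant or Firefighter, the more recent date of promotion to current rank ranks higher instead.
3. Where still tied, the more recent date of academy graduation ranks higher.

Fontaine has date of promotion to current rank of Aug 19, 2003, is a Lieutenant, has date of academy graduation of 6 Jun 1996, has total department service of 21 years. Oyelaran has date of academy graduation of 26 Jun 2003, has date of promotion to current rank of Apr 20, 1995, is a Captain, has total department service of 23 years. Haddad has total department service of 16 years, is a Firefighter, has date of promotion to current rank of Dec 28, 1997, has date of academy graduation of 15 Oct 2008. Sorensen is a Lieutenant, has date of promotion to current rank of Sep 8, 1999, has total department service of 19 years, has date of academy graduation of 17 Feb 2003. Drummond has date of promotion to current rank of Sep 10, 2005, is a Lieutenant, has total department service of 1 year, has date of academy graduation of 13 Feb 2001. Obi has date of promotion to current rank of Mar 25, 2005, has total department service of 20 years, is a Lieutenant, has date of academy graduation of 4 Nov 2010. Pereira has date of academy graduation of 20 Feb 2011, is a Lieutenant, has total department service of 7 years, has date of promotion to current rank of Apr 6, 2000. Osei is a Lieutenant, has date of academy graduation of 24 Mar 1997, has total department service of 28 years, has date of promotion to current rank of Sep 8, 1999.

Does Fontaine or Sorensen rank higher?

By rank: Oyelaran (Captain); then Drummond, Obi, Fontaine, Pereira, Sorensen and Osei (Lieutenant); then Haddad (Firefighter).
Among Drummond, Obi, Fontaine, Pereira, Sorensen and Osei, by date of promotion to current rank (later first) (reversed rule for this group): Drummond (Sep 10, 2005) before Obi (Mar 25, 2005) before Fontaine (Aug 19, 2003) before Pereira (Apr 6, 2000) before Sorensen and Osei (Sep 8, 1999).
Among Sorensen and Osei, by date of academy graduation (later first): Sorensen (17 Feb 2003) before Osei (24 Mar 1997).
So Fontaine takes precedence.

Fontaine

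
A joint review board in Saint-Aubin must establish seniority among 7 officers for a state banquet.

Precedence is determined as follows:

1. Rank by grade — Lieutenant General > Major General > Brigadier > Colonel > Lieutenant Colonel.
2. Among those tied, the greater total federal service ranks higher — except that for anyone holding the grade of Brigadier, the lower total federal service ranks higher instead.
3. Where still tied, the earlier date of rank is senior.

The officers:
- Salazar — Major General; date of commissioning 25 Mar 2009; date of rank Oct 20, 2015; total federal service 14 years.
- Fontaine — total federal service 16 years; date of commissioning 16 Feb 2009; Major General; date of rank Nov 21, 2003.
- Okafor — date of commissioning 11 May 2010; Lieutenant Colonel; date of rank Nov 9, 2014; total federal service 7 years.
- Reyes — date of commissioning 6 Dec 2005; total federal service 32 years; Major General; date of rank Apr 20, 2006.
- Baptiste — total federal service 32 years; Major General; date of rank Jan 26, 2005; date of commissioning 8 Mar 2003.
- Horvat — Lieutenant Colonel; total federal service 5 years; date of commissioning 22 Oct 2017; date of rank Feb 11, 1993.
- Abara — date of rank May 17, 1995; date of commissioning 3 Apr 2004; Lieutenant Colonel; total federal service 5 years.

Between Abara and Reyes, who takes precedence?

By grade: Baptiste, Reyes, Fontaine and Salazar (Major General); then Okafor, Horvat and Abara (Lieutenant Colonel).
Among Baptiste, Reyes, Fontaine and Salazar, by total federal service (higher first): Baptiste and Reyes (32 years) before Fontaine (16 years) before Salazar (14 years).
Among Baptiste and Reyes, by date of rank (earlier first): Baptiste (Jan 26, 2005) before Reyes (Apr 20, 2006).
Among Okafor, Horvat and Abara, by total federal service (higher first): Okafor (7 years) before Horvat and Abara (5 years).
Among Horvat and Abara, by date of rank (earlier first): Horvat (Feb 11, 1993) before Abara (May 17, 1995).
So Reyes takes precedence.

Reyes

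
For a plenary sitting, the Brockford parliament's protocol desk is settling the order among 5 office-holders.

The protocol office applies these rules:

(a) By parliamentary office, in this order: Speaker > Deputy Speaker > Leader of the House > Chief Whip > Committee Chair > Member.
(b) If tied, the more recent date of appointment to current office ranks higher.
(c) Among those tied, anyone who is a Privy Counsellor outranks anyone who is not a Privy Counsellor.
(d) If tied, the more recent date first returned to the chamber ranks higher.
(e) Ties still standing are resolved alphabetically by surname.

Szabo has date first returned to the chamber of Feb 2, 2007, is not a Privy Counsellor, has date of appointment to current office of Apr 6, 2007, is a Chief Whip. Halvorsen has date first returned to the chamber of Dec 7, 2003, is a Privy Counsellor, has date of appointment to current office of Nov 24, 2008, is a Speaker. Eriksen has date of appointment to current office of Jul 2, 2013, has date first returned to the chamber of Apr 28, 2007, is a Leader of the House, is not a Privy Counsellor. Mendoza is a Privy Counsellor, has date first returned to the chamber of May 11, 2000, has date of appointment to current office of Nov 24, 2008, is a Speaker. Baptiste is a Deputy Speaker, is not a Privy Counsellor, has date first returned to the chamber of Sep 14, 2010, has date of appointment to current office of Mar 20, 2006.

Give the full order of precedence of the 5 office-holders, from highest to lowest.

By parliamentary office: Halvorsen and Mendoza (Speaker); then Baptiste (Deputy Speaker); then Eriksen (Leader of the House); then Szabo (Chief Whip).
Halvorsen and Mendoza both have date of appointment to current office Nov 24, 2008, so the next rule applies.
Halvorsen and Mendoza are each a Privy Counsellor, so the next rule applies.
Among Halvorsen and Mendoza, by date first returned to the chamber (later first): Halvorsen (Dec 7, 2003) before Mendoza (May 11, 2000).
Full order: Halvorsen, Mendoza, Baptiste, Eriksen, Szabo.

Halvorsen, Mendoza, Baptiste, Eriksen, Szabo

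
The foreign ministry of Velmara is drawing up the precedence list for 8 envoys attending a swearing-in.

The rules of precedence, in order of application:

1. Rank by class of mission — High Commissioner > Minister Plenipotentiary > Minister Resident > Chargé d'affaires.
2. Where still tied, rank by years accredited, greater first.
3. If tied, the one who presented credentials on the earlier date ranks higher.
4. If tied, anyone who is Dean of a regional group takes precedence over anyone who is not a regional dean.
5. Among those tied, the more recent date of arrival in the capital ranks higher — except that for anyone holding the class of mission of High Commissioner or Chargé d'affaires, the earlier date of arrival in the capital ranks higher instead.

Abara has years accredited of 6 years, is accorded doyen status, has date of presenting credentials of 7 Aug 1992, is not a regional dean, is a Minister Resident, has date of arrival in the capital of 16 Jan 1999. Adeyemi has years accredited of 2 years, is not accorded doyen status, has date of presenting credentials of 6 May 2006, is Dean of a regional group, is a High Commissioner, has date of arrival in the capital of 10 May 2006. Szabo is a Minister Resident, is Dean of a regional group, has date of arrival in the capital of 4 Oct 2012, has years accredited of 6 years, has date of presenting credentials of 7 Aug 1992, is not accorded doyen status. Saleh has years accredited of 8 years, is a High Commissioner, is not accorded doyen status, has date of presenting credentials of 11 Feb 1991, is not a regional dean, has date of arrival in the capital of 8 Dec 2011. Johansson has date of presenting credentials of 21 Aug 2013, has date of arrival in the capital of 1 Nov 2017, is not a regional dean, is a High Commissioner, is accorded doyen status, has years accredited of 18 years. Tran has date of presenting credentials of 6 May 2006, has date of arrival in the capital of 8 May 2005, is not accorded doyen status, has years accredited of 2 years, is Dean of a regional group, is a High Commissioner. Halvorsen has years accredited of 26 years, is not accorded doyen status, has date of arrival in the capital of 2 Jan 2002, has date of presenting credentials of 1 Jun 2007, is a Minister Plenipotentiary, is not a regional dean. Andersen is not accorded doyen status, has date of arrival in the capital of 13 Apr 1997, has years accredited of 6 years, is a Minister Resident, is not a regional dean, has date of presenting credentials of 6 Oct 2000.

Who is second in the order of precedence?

Saleh

By class of mission: Johansson, Saleh, Tran and Adeyemi (High Commissioner); then Halvorsen (Minister Plenipotentiary); then Szabo, Abara and Andersen (Minister Resident).
Among Johansson, Saleh, Tran and Adeyemi, by years accredited (higher first): Johansson (18 years) before Saleh (8 years) before Tran and Adeyemi (2 years).
Tran and Adeyemi both have date of presenting credentials 6 May 2006, so the next rule applies.
Tran and Adeyemi are each Dean of a regional group, so the next rule applies.
Among Tran and Adeyemi, by date of arrival in the capital (earlier first) (reversed rule for this group): Tran (8 May 2005) before Adeyemi (10 May 2006).
Szabo, Abara and Andersen all have years accredited 6 years, so the next rule applies.
Among Szabo, Abara and Andersen, by date of presenting credentials (earlier first): Szabo and Abara (7 Aug 1992) before Andersen (6 Oct 2000).
Among Szabo and Abara, Dean of a regional group before not a regional dean: Szabo (Dean of a regional group) before Abara (not a regional dean).
Order: Johansson, Saleh, Tran, Adeyemi, Halvorsen, Szabo, Abara, Andersen.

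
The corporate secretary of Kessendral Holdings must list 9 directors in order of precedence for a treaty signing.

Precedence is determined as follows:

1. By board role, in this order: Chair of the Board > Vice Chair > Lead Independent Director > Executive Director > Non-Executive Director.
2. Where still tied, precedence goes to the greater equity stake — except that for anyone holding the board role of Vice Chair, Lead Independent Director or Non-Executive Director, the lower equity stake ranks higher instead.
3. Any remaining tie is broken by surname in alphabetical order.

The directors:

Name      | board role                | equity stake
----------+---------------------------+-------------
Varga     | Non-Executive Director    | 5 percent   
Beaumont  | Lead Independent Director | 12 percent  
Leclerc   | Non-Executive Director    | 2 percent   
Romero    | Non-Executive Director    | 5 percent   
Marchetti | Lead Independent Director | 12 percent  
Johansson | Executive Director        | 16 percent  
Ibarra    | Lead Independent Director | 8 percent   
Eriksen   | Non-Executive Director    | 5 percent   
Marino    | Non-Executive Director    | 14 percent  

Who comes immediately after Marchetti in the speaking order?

By board role: Ibarra, Beaumont and Marchetti (Lead Independent Director); then Johansson (Executive Director); then Leclerc, Eriksen, Romero, Varga and Marino (Non-Executive Director).
Among Ibarra, Beaumont and Marchetti, by equity stake (lower first) (reversed rule for this group): Ibarra (8 percent) before Beaumont and Marchetti (12 percent).
Among Beaumont and Marchetti, alphabetically by surname: Beaumont before Marchetti.
Among Leclerc, Eriksen, Romero, Varga and Marino, by equity stake (lower first) (reversed rule for this group): Leclerc (2 percent) before Eriksen, Romero and Varga (5 percent) before Marino (14 percent).
Among Eriksen, Romero and Varga, alphabetically by surname: Eriksen before Romero before Varga.
Order: Ibarra, Beaumont, Marchetti, Johansson, Leclerc, Eriksen, Romero, Varga, Marino.

Johansson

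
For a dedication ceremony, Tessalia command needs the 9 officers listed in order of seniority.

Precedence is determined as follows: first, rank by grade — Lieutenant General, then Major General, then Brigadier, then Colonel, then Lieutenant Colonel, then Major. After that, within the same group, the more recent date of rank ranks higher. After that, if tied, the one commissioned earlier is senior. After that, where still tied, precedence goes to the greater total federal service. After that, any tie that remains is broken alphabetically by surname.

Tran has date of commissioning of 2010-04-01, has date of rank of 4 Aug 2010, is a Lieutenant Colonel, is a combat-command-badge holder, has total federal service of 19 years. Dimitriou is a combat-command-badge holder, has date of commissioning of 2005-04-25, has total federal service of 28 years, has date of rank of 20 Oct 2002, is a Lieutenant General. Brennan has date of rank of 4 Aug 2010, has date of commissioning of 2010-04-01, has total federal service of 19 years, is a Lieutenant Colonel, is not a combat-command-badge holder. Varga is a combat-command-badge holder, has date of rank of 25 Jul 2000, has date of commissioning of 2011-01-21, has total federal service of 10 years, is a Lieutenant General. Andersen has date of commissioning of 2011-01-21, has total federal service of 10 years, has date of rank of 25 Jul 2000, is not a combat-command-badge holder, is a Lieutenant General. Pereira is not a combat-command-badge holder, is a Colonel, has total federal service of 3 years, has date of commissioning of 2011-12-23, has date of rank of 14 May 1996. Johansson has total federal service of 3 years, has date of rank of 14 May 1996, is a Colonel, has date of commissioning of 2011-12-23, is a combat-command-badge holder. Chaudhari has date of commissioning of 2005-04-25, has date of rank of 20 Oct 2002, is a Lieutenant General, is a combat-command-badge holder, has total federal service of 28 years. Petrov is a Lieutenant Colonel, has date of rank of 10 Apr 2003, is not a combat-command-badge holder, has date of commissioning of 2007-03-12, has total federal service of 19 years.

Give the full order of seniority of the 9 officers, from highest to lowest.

By grade: Chaudhari, Dimitriou, Andersen and Varga (Lieutenant General); then Johansson and Pereira (Colonel); then Brennan, Tran and Petrov (Lieutenant Colonel).
Among Chaudhari, Dimitriou, Andersen and Varga, by date of rank (later first): Chaudhari and Dimitriou (20 Oct 2002) before Andersen and Varga (25 Jul 2000).
Chaudhari and Dimitriou both have date of commissioning 2005-04-25, so the next rule applies.
Chaudhari and Dimitriou both have total federal service 28 years, so the next rule applies.
Among Chaudhari and Dimitriou, alphabetically by surname: Chaudhari before Dimitriou.
Andersen and Varga both have date of commissioning 2011-01-21, so the next rule applies.
Andersen and Varga both have total federal service 10 years, so the next rule applies.
Among Andersen and Varga, alphabetically by surname: Andersen before Varga.
Johansson and Pereira both have date of rank 14 May 1996, so the next rule applies.
Johansson and Pereira both have date of commissioning 2011-12-23, so the next rule applies.
Johansson and Pereira both have total federal service 3 years, so the next rule applies.
Among Johansson and Pereira, alphabetically by surname: Johansson before Pereira.
Among Brennan, Tran and Petrov, by date of rank (later first): Brennan and Tran (4 Aug 2010) before Petrov (10 Apr 2003).
Brennan and Tran both have date of commissioning 2010-04-01, so the next rule applies.
Brennan and Tran both have total federal service 19 years, so the next rule applies.
Among Brennan and Tran, alphabetically by surname: Brennan before Tran.
Full order: Chaudhari, Dimitriou, Andersen, Varga, Johansson, Pereira, Brennan, Tran, Petrov.

Chaudhari, Dimitriou, Andersen, Varga, Johansson, Pereira, Brennan, Tran, Petrov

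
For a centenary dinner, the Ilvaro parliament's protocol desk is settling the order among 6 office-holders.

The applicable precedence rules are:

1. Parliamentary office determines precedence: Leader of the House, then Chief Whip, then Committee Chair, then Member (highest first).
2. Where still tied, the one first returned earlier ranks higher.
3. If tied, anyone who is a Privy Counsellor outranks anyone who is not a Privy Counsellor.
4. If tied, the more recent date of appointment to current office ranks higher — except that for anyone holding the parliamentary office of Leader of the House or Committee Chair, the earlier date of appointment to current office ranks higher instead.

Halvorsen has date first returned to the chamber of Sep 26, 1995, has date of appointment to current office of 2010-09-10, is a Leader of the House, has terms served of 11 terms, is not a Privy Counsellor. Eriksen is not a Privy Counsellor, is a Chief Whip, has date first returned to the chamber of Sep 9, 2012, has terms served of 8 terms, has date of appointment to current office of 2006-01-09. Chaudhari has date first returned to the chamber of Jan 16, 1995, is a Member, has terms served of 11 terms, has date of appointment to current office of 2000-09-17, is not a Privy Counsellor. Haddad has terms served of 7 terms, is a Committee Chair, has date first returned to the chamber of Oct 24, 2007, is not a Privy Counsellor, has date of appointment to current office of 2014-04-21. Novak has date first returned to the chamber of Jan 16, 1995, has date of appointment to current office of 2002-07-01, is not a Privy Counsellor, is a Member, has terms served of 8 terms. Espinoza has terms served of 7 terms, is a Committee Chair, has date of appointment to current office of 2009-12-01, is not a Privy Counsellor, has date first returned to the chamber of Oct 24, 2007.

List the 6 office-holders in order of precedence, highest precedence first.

Halvorsen, Eriksen, Espinoza, Haddad, Novak, Chaudhari

By parliamentary office: Halvorsen (Leader of the House); then Eriksen (Chief Whip); then Espinoza and Haddad (Committee Chair); then Novak and Chaudhari (Member).
Espinoza and Haddad both have date first returned to the chamber Oct 24, 2007, so the next rule applies.
Espinoza and Haddad are each not a Privy Counsellor, so the next rule applies.
Among Espinoza and Haddad, by date of appointment to current office (earlier first) (reversed rule for this group): Espinoza (2009-12-01) before Haddad (2014-04-21).
Novak and Chaudhari both have date first returned to the chamber Jan 16, 1995, so the next rule applies.
Novak and Chaudhari are each not a Privy Counsellor, so the next rule applies.
Among Novak and Chaudhari, by date of appointment to current office (later first): Novak (2002-07-01) before Chaudhari (2000-09-17).
Full order: Halvorsen, Eriksen, Espinoza, Haddad, Novak, Chaudhari.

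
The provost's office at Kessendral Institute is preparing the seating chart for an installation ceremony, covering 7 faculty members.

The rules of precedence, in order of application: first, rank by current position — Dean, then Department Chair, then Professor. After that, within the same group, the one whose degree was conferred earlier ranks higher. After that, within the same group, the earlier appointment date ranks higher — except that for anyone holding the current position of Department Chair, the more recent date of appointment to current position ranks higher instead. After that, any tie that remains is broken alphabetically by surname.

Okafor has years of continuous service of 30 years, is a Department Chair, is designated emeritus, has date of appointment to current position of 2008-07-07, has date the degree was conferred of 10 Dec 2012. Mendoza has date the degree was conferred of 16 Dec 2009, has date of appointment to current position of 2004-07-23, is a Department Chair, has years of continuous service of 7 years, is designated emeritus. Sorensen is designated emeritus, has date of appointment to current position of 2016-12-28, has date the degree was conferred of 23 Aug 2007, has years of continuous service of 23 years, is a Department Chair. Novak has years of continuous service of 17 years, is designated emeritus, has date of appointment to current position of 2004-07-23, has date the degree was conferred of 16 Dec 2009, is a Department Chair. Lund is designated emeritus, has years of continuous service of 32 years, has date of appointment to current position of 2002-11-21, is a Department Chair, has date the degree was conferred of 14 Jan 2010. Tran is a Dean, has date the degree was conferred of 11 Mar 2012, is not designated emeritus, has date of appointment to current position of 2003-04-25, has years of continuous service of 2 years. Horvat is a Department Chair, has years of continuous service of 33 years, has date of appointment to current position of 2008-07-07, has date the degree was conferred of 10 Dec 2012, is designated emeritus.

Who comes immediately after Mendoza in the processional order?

By current position: Tran (Dean); then Sorensen, Mendoza, Novak, Lund, Horvat and Okafor (Department Chair).
Among Sorensen, Mendoza, Novak, Lund, Horvat and Okafor, by date the degree was conferred (earlier first): Sorensen (23 Aug 2007) before Mendoza and Novak (16 Dec 2009) before Lund (14 Jan 2010) before Horvat and Okafor (10 Dec 2012).
Mendoza and Novak both have date of appointment to current position 2004-07-23, so the next rule applies.
Among Mendoza and Novak, alphabetically by surname: Mendoza before Novak.
Horvat and Okafor both have date of appointment to current position 2008-07-07, so the next rule applies.
Among Horvat and Okafor, alphabetically by surname: Horvat before Okafor.
Order: Tran, Sorensen, Mendoza, Novak, Lund, Horvat, Okafor.

Novak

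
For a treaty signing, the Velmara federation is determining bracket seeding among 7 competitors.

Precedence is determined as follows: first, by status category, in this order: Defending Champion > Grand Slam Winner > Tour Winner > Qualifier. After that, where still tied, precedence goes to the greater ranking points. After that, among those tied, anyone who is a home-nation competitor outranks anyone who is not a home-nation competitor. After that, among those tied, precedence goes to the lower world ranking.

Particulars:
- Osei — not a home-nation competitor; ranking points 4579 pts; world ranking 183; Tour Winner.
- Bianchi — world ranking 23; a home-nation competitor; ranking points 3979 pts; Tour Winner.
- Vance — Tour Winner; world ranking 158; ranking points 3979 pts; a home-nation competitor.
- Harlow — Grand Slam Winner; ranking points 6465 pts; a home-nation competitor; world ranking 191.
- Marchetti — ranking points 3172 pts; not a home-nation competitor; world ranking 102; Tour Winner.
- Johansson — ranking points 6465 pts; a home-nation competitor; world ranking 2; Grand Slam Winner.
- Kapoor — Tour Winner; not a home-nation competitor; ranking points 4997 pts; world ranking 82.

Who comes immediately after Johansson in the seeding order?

Harlow

By status category: Johansson and Harlow (Grand Slam Winner); then Kapoor, Osei, Bianchi, Vance and Marchetti (Tour Winner).
Johansson and Harlow both have ranking points 6465 pts, so the next rule applies.
Johansson and Harlow are each a home-nation competitor, so the next rule applies.
Among Johansson and Harlow, by world ranking (lower first): Johansson (2) before Harlow (191).
Among Kapoor, Osei, Bianchi, Vance and Marchetti, by ranking points (higher first): Kapoor (4997 pts) before Osei (4579 pts) before Bianchi and Vance (3979 pts) before Marchetti (3172 pts).
Bianchi and Vance are each a home-nation competitor, so the next rule applies.
Among Bianchi and Vance, by world ranking (lower first): Bianchi (23) before Vance (158).
Order: Johansson, Harlow, Kapoor, Osei, Bianchi, Vance, Marchetti.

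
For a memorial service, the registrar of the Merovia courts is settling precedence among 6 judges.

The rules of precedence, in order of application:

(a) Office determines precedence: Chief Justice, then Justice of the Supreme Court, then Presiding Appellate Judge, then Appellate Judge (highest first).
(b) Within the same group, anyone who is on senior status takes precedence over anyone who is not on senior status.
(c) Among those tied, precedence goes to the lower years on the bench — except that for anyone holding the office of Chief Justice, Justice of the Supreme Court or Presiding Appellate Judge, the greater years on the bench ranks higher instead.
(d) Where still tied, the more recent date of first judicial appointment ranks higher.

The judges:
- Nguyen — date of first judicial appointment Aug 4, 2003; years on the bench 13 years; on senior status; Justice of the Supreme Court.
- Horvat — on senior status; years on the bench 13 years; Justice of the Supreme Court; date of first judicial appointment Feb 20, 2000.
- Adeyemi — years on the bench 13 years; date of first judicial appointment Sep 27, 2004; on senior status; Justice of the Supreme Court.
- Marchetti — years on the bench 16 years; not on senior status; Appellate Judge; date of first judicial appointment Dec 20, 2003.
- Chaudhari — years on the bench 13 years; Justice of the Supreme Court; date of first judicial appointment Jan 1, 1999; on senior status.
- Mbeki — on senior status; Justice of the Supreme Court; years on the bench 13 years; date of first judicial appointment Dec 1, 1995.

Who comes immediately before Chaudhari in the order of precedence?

Horvat

By office: Adeyemi, Nguyen, Horvat, Chaudhari and Mbeki (Justice of the Supreme Court); then Marchetti (Appellate Judge).
Adeyemi, Nguyen, Horvat, Chaudhari and Mbeki are each on senior status, so the next rule applies.
Adeyemi, Nguyen, Horvat, Chaudhari and Mbeki all have years on the bench 13 years, so the next rule applies.
Among Adeyemi, Nguyen, Horvat, Chaudhari and Mbeki, by date of first judicial appointment (later first): Adeyemi (Sep 27, 2004) before Nguyen (Aug 4, 2003) before Horvat (Feb 20, 2000) before Chaudhari (Jan 1, 1999) before Mbeki (Dec 1, 1995).
Order: Adeyemi, Nguyen, Horvat, Chaudhari, Mbeki, Marchetti.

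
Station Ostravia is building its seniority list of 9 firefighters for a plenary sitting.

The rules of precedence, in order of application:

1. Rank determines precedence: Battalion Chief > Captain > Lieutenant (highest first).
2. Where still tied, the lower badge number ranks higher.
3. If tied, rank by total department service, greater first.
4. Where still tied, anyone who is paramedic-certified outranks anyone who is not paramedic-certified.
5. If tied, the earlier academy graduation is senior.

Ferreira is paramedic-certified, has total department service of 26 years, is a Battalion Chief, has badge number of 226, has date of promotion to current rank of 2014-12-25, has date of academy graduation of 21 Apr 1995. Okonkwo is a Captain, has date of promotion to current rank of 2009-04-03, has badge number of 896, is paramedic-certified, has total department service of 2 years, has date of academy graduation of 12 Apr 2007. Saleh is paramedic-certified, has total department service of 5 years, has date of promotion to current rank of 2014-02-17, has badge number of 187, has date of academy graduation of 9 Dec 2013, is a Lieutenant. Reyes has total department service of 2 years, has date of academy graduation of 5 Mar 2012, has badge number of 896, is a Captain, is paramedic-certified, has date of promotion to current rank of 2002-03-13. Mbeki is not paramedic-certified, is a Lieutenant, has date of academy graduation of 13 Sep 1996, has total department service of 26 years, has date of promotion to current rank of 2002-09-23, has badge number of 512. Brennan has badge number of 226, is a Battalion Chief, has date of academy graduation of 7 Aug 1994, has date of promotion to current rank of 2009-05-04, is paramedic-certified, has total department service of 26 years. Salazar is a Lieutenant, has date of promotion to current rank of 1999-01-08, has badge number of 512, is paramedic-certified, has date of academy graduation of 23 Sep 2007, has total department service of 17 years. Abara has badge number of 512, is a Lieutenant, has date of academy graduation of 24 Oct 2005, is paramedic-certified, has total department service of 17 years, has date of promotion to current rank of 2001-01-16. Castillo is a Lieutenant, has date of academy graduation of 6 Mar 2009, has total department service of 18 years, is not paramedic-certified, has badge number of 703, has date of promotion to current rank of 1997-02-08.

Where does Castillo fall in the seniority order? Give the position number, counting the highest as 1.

9

By rank: Brennan and Ferreira (Battalion Chief); then Okonkwo and Reyes (Captain); then Saleh, Mbeki, Abara, Salazar and Castillo (Lieutenant).
Brennan and Ferreira both have badge number 226, so the next rule applies.
Brennan and Ferreira both have total department service 26 years, so the next rule applies.
Brennan and Ferreira are each paramedic-certified, so the next rule applies.
Among Brennan and Ferreira, by date of academy graduation (earlier first): Brennan (7 Aug 1994) before Ferreira (21 Apr 1995).
Okonkwo and Reyes both have badge number 896, so the next rule applies.
Okonkwo and Reyes both have total department service 2 years, so the next rule applies.
Okonkwo and Reyes are each paramedic-certified, so the next rule applies.
Among Okonkwo and Reyes, by date of academy graduation (earlier first): Okonkwo (12 Apr 2007) before Reyes (5 Mar 2012).
Among Saleh, Mbeki, Abara, Salazar and Castillo, by badge number (lower first): Saleh (187) before Mbeki, Abara and Salazar (512) before Castillo (703).
Among Mbeki, Abara and Salazar, by total department service (higher first): Mbeki (26 years) before Abara and Salazar (17 years).
Abara and Salazar are each paramedic-certified, so the next rule applies.
Among Abara and Salazar, by date of academy graduation (earlier first): Abara (24 Oct 2005) before Salazar (23 Sep 2007).
Order: Brennan, Ferreira, Okonkwo, Reyes, Saleh, Mbeki, Abara, Salazar, Castillo. So position 9.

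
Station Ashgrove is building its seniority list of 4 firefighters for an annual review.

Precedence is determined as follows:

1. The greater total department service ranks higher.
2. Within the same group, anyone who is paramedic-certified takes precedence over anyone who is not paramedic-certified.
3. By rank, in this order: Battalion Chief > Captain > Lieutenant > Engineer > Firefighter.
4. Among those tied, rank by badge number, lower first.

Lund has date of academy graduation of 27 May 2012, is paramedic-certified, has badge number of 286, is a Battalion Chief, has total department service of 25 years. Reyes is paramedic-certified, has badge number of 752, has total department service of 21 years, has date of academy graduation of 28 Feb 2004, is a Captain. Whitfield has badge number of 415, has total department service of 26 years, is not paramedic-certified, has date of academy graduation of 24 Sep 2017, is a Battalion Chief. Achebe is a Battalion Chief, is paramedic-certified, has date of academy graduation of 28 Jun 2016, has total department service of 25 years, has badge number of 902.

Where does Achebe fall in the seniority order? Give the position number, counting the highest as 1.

By total department service (higher first): Whitfield (26 years); then Lund and Achebe (both 25 years); then Reyes (21 years).
Lund and Achebe are each paramedic-certified, so the next rule applies.
Lund and Achebe are each Battalion Chief, so the next rule applies.
Among Lund and Achebe, by badge number (lower first): Lund (286) before Achebe (902).
Order: Whitfield, Lund, Achebe, Reyes. So position 3.

3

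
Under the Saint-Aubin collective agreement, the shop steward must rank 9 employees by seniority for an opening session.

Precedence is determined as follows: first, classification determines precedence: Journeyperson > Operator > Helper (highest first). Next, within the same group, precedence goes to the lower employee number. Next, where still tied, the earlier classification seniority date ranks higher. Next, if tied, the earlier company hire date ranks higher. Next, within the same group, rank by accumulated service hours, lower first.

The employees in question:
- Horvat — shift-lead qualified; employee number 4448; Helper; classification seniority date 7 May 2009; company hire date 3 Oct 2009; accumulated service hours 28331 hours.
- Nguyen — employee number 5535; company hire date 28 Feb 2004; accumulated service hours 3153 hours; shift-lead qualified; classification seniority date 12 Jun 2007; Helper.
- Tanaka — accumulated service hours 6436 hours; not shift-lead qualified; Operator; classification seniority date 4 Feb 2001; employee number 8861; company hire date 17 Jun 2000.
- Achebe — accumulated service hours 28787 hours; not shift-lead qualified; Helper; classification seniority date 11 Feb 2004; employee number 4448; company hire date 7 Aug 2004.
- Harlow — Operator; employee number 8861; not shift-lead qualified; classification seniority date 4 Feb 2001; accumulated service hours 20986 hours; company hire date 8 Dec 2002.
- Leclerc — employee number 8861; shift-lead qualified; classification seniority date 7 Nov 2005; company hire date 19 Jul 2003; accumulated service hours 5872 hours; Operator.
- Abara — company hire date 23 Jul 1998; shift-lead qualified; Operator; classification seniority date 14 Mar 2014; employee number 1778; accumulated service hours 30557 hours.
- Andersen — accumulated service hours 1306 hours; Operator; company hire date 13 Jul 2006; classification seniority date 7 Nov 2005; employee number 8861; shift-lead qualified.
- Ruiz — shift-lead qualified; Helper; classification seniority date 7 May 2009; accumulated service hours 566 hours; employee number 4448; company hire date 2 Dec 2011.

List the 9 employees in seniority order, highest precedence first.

By classification: Abara, Tanaka, Harlow, Leclerc and Andersen (Operator); then Achebe, Horvat, Ruiz and Nguyen (Helper).
Among Abara, Tanaka, Harlow, Leclerc and Andersen, by employee number (lower first): Abara (1778) before Tanaka, Harlow, Leclerc and Andersen (8861).
Among Tanaka, Harlow, Leclerc and Andersen, by classification seniority date (earlier first): Tanaka and Harlow (4 Feb 2001) before Leclerc and Andersen (7 Nov 2005).
Among Tanaka and Harlow, by company hire date (earlier first): Tanaka (17 Jun 2000) before Harlow (8 Dec 2002).
Among Leclerc and Andersen, by company hire date (earlier first): Leclerc (19 Jul 2003) before Andersen (13 Jul 2006).
Among Achebe, Horvat, Ruiz and Nguyen, by employee number (lower first): Achebe, Horvat and Ruiz (4448) before Nguyen (5535).
Among Achebe, Horvat and Ruiz, by classification seniority date (earlier first): Achebe (11 Feb 2004) before Horvat and Ruiz (7 May 2009).
Among Horvat and Ruiz, by company hire date (earlier first): Horvat (3 Oct 2009) before Ruiz (2 Dec 2011).
Full order: Abara, Tanaka, Harlow, Leclerc, Andersen, Achebe, Horvat, Ruiz, Nguyen.

Abara, Tanaka, Harlow, Leclerc, Andersen, Achebe, Horvat, Ruiz, Nguyen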